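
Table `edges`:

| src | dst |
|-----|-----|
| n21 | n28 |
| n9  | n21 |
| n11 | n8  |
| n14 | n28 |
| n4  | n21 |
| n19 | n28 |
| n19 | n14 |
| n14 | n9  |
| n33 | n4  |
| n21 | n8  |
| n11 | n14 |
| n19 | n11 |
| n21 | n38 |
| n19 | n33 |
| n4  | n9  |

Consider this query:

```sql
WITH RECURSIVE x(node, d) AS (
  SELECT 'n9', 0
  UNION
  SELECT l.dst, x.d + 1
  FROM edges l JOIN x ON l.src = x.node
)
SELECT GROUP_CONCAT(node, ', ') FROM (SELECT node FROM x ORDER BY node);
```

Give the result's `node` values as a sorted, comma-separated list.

n21, n28, n38, n8, n9

Base: (n9, d=0).
Iteration 1: edges from {n9} -> (n21, d=1).
Iteration 2: edges from {n21} -> (n28, d=2), (n38, d=2), (n8, d=2).
Iteration 3: no outgoing edges from {n28,n38,n8}; recursion stops.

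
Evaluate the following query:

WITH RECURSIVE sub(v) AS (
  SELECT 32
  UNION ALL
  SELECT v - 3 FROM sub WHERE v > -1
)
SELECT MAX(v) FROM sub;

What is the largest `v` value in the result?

Base: v=32.
Iteration 1: 32 > -1 holds -> v = 32 - 3 = 29.
Iteration 2: 29 > -1 holds -> v = 29 - 3 = 26.
Iteration 3: 26 > -1 holds -> v = 26 - 3 = 23.
Iteration 4: 23 > -1 holds -> v = 23 - 3 = 20.
Iteration 5: 20 > -1 holds -> v = 20 - 3 = 17.
Iteration 6: 17 > -1 holds -> v = 17 - 3 = 14.
Iteration 7: 14 > -1 holds -> v = 14 - 3 = 11.
Iteration 8: 11 > -1 holds -> v = 11 - 3 = 8.
Iteration 9: 8 > -1 holds -> v = 8 - 3 = 5.
Iteration 10: 5 > -1 holds -> v = 5 - 3 = 2.
Iteration 11: 2 > -1 holds -> v = 2 - 3 = -1.
Iteration 12: -1 > -1 fails; recursion stops.
v values: 32, 29, 26, 23, 20, 17, 14, 11, 8, 5, 2, -1; the maximum is 32.

32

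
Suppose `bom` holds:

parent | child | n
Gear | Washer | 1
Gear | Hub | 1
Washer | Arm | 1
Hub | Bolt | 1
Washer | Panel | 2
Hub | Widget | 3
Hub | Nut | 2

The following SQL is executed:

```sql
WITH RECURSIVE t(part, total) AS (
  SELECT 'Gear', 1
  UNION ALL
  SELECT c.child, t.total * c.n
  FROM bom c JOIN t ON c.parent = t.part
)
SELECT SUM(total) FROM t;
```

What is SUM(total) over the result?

12

Base: (Gear, total=1).
Iteration 1: components of {Gear} -> Hub = 1*1 = 1, Washer = 1*1 = 1.
Iteration 2: components of {Hub,Washer} -> Arm = 1*1 = 1, Bolt = 1*1 = 1, Nut = 1*2 = 2, Panel = 1*2 = 2, Widget = 1*3 = 3.
Iteration 3: no further components; recursion stops.
SUM(total) = 1 + 1 + 1 + 1 + 2 + 1 + 3 + 2 = 12.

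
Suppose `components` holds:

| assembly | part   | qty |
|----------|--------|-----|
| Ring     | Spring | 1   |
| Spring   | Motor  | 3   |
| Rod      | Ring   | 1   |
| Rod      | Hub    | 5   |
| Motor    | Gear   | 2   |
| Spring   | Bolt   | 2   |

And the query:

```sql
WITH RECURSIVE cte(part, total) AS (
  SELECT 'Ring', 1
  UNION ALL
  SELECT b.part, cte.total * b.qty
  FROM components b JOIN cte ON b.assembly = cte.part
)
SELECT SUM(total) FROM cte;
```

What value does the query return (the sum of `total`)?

13

Base: (Ring, total=1).
Iteration 1: components of {Ring} -> Spring = 1*1 = 1.
Iteration 2: components of {Spring} -> Bolt = 1*2 = 2, Motor = 1*3 = 3.
Iteration 3: components of {Bolt,Motor} -> Gear = 3*2 = 6.
Iteration 4: no further components; recursion stops.
SUM(total) = 1 + 1 + 2 + 3 + 6 = 13.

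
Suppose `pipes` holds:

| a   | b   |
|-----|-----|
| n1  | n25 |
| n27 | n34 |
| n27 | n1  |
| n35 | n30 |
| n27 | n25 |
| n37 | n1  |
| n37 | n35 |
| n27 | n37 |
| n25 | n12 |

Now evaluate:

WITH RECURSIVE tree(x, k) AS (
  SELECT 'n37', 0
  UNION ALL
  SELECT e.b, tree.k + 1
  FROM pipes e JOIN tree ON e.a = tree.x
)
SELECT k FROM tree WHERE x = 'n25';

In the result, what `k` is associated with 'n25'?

Base: (n37, k=0).
Iteration 1: edges from {n37} -> (n1, k=1), (n35, k=1).
Iteration 2: edges from {n1,n35} -> (n25, k=2), (n30, k=2).
Iteration 3: edges from {n25,n30} -> (n12, k=3).
Iteration 4: no outgoing edges from {n12}; recursion stops.

2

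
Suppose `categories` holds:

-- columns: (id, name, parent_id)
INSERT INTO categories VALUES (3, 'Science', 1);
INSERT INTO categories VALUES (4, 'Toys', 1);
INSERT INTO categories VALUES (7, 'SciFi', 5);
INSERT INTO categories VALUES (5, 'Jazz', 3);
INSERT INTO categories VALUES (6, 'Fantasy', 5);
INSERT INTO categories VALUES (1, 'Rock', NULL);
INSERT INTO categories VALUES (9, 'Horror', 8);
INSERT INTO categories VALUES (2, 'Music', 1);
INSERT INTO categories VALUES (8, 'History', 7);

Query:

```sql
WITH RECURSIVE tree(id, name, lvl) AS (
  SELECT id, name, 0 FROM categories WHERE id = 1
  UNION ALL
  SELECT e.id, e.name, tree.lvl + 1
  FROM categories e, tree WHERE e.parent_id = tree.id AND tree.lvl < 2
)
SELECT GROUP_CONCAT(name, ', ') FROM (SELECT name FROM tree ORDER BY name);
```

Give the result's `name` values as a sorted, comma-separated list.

Base: id=1 (Rock) at lvl 0.
Iteration 1: rows with parent_id in {1} -> Music (id 2, lvl 1), Science (id 3, lvl 1), Toys (id 4, lvl 1).
Iteration 2: rows with parent_id in {2,3,4} -> Jazz (id 5, lvl 2).
Iteration 3: lvl < 2 fails for all current rows; recursion stops.

Jazz, Music, Rock, Science, Toys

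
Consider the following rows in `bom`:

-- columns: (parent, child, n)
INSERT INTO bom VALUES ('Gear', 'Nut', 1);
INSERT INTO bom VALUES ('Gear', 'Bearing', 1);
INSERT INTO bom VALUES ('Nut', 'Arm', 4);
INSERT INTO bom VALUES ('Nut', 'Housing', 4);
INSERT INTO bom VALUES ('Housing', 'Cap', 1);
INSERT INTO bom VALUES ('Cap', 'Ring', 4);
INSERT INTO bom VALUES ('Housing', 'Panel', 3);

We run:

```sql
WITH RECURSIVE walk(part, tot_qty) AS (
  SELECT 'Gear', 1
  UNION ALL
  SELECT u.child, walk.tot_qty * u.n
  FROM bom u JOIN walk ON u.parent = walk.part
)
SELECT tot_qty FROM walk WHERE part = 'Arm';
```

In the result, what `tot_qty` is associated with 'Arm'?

4

Base: (Gear, tot_qty=1).
Iteration 1: components of {Gear} -> Bearing = 1*1 = 1, Nut = 1*1 = 1.
Iteration 2: components of {Bearing,Nut} -> Arm = 1*4 = 4, Housing = 1*4 = 4.
Iteration 3: components of {Arm,Housing} -> Cap = 4*1 = 4, Panel = 4*3 = 12.
Iteration 4: components of {Cap,Panel} -> Ring = 4*4 = 16.
Iteration 5: no further components; recursion stops.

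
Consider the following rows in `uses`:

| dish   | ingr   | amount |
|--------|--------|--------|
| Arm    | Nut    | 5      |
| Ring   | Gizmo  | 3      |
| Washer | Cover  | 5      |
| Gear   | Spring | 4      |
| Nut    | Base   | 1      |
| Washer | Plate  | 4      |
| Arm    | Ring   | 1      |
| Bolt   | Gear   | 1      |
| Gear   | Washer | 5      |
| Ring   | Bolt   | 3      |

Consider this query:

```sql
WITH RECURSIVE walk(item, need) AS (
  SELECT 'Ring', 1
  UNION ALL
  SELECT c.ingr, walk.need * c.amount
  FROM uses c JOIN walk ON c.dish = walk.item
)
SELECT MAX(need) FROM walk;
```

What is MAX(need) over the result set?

75

Base: (Ring, need=1).
Iteration 1: components of {Ring} -> Bolt = 1*3 = 3, Gizmo = 1*3 = 3.
Iteration 2: components of {Bolt,Gizmo} -> Gear = 3*1 = 3.
Iteration 3: components of {Gear} -> Spring = 3*4 = 12, Washer = 3*5 = 15.
Iteration 4: components of {Spring,Washer} -> Cover = 15*5 = 75, Plate = 15*4 = 60.
Iteration 5: no further components; recursion stops.
need values: 1, 3, 3, 3, 15, 12, 75, 60; the maximum is 75.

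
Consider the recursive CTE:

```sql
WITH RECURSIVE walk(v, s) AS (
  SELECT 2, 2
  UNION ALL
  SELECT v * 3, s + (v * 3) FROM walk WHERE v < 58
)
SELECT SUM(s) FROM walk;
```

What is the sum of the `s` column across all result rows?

358

Base: v=2, s=2.
Iteration 1: 2 < 58 holds -> v = 2 * 3 = 6, s = 2 + 6 = 8.
Iteration 2: 6 < 58 holds -> v = 6 * 3 = 18, s = 8 + 18 = 26.
Iteration 3: 18 < 58 holds -> v = 18 * 3 = 54, s = 26 + 54 = 80.
Iteration 4: 54 < 58 holds -> v = 54 * 3 = 162, s = 80 + 162 = 242.
Iteration 5: 162 < 58 fails; recursion stops.
SUM(s) = 2 + 8 + 26 + 80 + 242 = 358.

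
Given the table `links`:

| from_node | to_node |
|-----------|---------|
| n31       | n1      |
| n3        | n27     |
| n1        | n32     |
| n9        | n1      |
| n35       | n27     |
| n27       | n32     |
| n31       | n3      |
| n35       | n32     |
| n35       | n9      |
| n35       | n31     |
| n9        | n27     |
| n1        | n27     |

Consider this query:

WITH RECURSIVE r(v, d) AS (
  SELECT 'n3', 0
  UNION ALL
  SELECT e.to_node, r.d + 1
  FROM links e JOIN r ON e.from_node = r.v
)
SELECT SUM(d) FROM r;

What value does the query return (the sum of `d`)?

3

Base: (n3, d=0).
Iteration 1: edges from {n3} -> (n27, d=1).
Iteration 2: edges from {n27} -> (n32, d=2).
Iteration 3: no outgoing edges from {n32}; recursion stops.
SUM(d) = 0 + 1 + 2 = 3.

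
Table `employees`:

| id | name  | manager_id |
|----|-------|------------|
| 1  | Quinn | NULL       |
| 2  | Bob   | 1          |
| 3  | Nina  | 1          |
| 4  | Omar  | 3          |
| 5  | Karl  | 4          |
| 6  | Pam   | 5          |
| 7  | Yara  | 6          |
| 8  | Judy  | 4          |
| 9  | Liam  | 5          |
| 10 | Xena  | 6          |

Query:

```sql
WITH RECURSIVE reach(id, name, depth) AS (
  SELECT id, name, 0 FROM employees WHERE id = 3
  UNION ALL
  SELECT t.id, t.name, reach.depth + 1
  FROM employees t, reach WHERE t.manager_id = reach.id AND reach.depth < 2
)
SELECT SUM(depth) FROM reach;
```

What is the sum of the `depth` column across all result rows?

5

Base: id=3 (Nina) at depth 0.
Iteration 1: rows with manager_id in {3} -> Omar (id 4, depth 1).
Iteration 2: rows with manager_id in {4} -> Karl (id 5, depth 2), Judy (id 8, depth 2).
Iteration 3: depth < 2 fails for all current rows; recursion stops.
SUM(depth) = 0 + 1 + 2 + 2 = 5.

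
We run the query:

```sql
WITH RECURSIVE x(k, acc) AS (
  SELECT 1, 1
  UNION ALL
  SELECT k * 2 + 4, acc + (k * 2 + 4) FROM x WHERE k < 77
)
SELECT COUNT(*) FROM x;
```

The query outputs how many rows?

6

Base: k=1, acc=1.
Iteration 1: 1 < 77 holds -> k = 1 * 2 + 4 = 6, acc = 1 + 6 = 7.
Iteration 2: 6 < 77 holds -> k = 6 * 2 + 4 = 16, acc = 7 + 16 = 23.
Iteration 3: 16 < 77 holds -> k = 16 * 2 + 4 = 36, acc = 23 + 36 = 59.
Iteration 4: 36 < 77 holds -> k = 36 * 2 + 4 = 76, acc = 59 + 76 = 135.
Iteration 5: 76 < 77 holds -> k = 76 * 2 + 4 = 156, acc = 135 + 156 = 291.
Iteration 6: 156 < 77 fails; recursion stops.
Total rows emitted: 6.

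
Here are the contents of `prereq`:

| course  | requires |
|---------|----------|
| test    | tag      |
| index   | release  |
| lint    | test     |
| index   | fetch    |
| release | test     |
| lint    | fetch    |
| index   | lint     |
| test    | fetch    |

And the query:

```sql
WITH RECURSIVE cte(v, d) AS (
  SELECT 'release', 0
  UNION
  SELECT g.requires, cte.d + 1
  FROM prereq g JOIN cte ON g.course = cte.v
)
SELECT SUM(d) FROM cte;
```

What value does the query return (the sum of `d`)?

Base: (release, d=0).
Iteration 1: edges from {release} -> (test, d=1).
Iteration 2: edges from {test} -> (fetch, d=2), (tag, d=2).
Iteration 3: no outgoing edges from {fetch,tag}; recursion stops.
SUM(d) = 0 + 1 + 2 + 2 = 5.

5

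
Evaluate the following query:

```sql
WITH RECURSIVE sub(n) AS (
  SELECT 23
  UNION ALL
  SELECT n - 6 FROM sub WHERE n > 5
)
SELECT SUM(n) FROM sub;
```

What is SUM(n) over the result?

56

Base: n=23.
Iteration 1: 23 > 5 holds -> n = 23 - 6 = 17.
Iteration 2: 17 > 5 holds -> n = 17 - 6 = 11.
Iteration 3: 11 > 5 holds -> n = 11 - 6 = 5.
Iteration 4: 5 > 5 fails; recursion stops.
SUM(n) = 23 + 17 + 11 + 5 = 56.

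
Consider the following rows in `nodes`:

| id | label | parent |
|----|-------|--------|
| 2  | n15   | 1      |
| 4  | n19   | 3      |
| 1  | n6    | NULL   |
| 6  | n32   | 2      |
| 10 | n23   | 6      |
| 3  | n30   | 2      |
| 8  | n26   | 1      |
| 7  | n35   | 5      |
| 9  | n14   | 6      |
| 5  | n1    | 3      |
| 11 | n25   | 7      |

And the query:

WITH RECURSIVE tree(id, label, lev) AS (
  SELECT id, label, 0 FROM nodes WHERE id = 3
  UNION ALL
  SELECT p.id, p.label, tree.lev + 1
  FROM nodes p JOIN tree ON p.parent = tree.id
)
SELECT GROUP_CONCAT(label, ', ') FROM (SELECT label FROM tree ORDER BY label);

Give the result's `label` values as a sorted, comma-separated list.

n1, n19, n25, n30, n35

Base: id=3 (n30) at lev 0.
Iteration 1: rows with parent in {3} -> n19 (id 4, lev 1), n1 (id 5, lev 1).
Iteration 2: rows with parent in {4,5} -> n35 (id 7, lev 2).
Iteration 3: rows with parent in {7} -> n25 (id 11, lev 3).
Iteration 4: no rows with parent in {11}; recursion stops.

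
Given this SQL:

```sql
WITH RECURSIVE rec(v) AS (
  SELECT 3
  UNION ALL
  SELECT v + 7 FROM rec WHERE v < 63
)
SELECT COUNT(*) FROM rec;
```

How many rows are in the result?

10

Base: v=3.
Iteration 1: 3 < 63 holds -> v = 3 + 7 = 10.
Iteration 2: 10 < 63 holds -> v = 10 + 7 = 17.
Iteration 3: 17 < 63 holds -> v = 17 + 7 = 24.
Iteration 4: 24 < 63 holds -> v = 24 + 7 = 31.
Iteration 5: 31 < 63 holds -> v = 31 + 7 = 38.
Iteration 6: 38 < 63 holds -> v = 38 + 7 = 45.
Iteration 7: 45 < 63 holds -> v = 45 + 7 = 52.
Iteration 8: 52 < 63 holds -> v = 52 + 7 = 59.
Iteration 9: 59 < 63 holds -> v = 59 + 7 = 66.
Iteration 10: 66 < 63 fails; recursion stops.
Total rows emitted: 10.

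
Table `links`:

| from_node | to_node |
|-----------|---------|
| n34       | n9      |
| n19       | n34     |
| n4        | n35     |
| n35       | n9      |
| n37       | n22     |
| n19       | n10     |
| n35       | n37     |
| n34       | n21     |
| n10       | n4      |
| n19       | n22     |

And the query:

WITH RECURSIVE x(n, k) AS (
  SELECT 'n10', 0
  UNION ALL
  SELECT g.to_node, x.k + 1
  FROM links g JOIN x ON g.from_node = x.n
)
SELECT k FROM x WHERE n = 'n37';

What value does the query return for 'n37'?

3

Base: (n10, k=0).
Iteration 1: edges from {n10} -> (n4, k=1).
Iteration 2: edges from {n4} -> (n35, k=2).
Iteration 3: edges from {n35} -> (n37, k=3), (n9, k=3).
Iteration 4: edges from {n37,n9} -> (n22, k=4).
Iteration 5: no outgoing edges from {n22}; recursion stops.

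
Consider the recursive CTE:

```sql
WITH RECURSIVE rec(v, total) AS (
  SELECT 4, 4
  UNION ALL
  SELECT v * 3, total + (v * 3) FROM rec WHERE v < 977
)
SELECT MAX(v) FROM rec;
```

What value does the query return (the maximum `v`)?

2916

Base: v=4, total=4.
Iteration 1: 4 < 977 holds -> v = 4 * 3 = 12, total = 4 + 12 = 16.
Iteration 2: 12 < 977 holds -> v = 12 * 3 = 36, total = 16 + 36 = 52.
Iteration 3: 36 < 977 holds -> v = 36 * 3 = 108, total = 52 + 108 = 160.
Iteration 4: 108 < 977 holds -> v = 108 * 3 = 324, total = 160 + 324 = 484.
Iteration 5: 324 < 977 holds -> v = 324 * 3 = 972, total = 484 + 972 = 1456.
Iteration 6: 972 < 977 holds -> v = 972 * 3 = 2916, total = 1456 + 2916 = 4372.
Iteration 7: 2916 < 977 fails; recursion stops.
v values: 4, 12, 36, 108, 324, 972, 2916; the maximum is 2916.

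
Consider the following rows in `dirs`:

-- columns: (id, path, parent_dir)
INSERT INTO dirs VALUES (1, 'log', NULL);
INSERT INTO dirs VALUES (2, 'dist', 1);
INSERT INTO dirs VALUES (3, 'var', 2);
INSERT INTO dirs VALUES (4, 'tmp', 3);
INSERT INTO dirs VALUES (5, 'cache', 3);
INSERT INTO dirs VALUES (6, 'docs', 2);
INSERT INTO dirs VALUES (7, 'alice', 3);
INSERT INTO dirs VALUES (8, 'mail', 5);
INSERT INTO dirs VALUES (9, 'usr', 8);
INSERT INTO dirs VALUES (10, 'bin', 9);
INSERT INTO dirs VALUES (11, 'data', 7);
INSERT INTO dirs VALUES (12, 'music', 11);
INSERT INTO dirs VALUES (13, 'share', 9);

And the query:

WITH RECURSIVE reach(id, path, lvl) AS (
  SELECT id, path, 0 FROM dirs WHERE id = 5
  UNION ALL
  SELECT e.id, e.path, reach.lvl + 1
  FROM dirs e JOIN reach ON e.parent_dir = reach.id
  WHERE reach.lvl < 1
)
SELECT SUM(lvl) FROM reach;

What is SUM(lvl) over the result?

1

Base: id=5 (cache) at lvl 0.
Iteration 1: rows with parent_dir in {5} -> mail (id 8, lvl 1).
Iteration 2: lvl < 1 fails for all current rows; recursion stops.
SUM(lvl) = 0 + 1 = 1.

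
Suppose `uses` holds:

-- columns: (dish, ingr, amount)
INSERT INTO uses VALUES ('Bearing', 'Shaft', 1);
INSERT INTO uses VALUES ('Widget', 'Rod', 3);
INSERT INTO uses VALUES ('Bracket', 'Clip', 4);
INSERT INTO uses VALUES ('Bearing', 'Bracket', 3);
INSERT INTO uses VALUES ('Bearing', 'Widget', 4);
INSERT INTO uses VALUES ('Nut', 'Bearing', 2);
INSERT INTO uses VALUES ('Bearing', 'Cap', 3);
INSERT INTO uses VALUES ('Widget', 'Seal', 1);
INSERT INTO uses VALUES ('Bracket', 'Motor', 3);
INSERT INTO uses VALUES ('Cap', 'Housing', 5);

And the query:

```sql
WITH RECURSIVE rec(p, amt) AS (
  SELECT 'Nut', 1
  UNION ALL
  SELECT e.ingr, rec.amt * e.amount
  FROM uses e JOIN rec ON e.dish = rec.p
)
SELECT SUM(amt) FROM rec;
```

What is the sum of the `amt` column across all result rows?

Base: (Nut, amt=1).
Iteration 1: components of {Nut} -> Bearing = 1*2 = 2.
Iteration 2: components of {Bearing} -> Bracket = 2*3 = 6, Cap = 2*3 = 6, Shaft = 2*1 = 2, Widget = 2*4 = 8.
Iteration 3: components of {Bracket,Cap,Shaft,Widget} -> Clip = 6*4 = 24, Housing = 6*5 = 30, Motor = 6*3 = 18, Rod = 8*3 = 24, Seal = 8*1 = 8.
Iteration 4: no further components; recursion stops.
SUM(amt) = 1 + 2 + 2 + 6 + 6 + 8 + 18 + 24 + 30 + 8 + 24 = 129.

129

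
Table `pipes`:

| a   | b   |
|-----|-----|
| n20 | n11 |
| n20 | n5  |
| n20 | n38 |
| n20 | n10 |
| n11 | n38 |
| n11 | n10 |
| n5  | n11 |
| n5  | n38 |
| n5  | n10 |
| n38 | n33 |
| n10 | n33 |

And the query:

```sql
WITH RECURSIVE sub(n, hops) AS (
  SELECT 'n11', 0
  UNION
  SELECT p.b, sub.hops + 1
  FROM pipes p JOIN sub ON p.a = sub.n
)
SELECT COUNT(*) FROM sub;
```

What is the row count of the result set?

4

Base: (n11, hops=0).
Iteration 1: edges from {n11} -> (n10, hops=1), (n38, hops=1).
Iteration 2: edges from {n10,n38} -> (n33, hops=2). [UNION drops 1 duplicate row(s)]
Iteration 3: no outgoing edges from {n33}; recursion stops.
Total rows emitted: 4.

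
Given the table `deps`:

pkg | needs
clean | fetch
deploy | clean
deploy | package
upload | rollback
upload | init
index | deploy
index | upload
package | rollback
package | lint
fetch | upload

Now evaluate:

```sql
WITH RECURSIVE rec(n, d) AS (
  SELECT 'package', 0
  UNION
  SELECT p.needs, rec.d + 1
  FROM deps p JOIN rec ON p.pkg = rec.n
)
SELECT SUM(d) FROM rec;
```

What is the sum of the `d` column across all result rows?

2

Base: (package, d=0).
Iteration 1: edges from {package} -> (lint, d=1), (rollback, d=1).
Iteration 2: no outgoing edges from {lint,rollback}; recursion stops.
SUM(d) = 0 + 1 + 1 = 2.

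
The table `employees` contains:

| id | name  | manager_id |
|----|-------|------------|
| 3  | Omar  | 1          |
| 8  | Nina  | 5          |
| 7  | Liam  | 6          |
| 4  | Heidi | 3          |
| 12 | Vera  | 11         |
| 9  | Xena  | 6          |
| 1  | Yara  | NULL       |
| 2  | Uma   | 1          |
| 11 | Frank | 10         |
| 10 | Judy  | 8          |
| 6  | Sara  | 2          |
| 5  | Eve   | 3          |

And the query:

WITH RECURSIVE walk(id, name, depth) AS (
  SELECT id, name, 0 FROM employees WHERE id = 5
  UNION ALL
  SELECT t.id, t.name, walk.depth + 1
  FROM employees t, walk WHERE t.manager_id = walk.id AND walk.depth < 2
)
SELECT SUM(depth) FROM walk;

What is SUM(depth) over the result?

Base: id=5 (Eve) at depth 0.
Iteration 1: rows with manager_id in {5} -> Nina (id 8, depth 1).
Iteration 2: rows with manager_id in {8} -> Judy (id 10, depth 2).
Iteration 3: depth < 2 fails for all current rows; recursion stops.
SUM(depth) = 0 + 1 + 2 = 3.

3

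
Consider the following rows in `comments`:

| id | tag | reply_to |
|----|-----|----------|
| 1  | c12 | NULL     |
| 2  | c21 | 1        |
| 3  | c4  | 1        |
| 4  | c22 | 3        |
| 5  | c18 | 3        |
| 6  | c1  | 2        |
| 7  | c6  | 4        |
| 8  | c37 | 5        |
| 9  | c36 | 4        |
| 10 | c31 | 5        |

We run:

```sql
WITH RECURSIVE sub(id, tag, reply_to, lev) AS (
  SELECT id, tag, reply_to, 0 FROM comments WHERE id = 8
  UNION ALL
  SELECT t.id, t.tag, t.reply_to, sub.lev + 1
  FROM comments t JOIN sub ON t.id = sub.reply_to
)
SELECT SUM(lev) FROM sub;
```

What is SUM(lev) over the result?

6

Base: id=8 (c37), reply_to=5, lev 0.
Iteration 1: join on id=5 -> c18 (id 5, reply_to=3, lev 1).
Iteration 2: join on id=3 -> c4 (id 3, reply_to=1, lev 2).
Iteration 3: join on id=1 -> c12 (id 1, reply_to=NULL, lev 3).
Iteration 4: reply_to is NULL; no match; recursion stops.
SUM(lev) = 0 + 1 + 2 + 3 = 6.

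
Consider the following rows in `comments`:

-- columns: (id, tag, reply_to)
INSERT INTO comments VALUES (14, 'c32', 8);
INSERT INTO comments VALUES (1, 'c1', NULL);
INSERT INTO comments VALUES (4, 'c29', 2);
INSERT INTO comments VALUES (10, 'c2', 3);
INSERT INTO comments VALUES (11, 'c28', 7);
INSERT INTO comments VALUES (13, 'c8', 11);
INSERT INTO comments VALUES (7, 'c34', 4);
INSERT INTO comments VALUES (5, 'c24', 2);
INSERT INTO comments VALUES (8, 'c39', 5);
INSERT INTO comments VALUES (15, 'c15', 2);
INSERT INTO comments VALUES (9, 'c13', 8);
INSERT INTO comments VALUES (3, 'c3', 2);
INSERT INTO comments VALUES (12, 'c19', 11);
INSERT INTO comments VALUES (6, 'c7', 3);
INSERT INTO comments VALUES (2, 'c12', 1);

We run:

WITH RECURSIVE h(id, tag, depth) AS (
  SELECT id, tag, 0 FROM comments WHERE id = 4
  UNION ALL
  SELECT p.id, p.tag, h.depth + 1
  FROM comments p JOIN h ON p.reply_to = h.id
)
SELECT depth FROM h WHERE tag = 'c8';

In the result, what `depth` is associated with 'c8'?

3

Base: id=4 (c29) at depth 0.
Iteration 1: rows with reply_to in {4} -> c34 (id 7, depth 1).
Iteration 2: rows with reply_to in {7} -> c28 (id 11, depth 2).
Iteration 3: rows with reply_to in {11} -> c19 (id 12, depth 3), c8 (id 13, depth 3).
Iteration 4: no rows with reply_to in {12,13}; recursion stops.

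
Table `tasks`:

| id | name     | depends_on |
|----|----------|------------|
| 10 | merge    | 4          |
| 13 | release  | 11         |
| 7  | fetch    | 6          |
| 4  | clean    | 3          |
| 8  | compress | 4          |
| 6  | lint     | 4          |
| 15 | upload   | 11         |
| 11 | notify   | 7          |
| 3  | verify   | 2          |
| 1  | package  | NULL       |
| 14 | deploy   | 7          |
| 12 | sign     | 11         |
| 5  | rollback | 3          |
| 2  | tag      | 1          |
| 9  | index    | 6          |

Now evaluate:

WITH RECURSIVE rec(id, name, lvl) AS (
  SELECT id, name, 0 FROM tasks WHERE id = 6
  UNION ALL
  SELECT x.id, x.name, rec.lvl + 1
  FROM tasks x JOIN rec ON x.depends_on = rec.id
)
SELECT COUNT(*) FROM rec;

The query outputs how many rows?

8

Base: id=6 (lint) at lvl 0.
Iteration 1: rows with depends_on in {6} -> fetch (id 7, lvl 1), index (id 9, lvl 1).
Iteration 2: rows with depends_on in {7,9} -> notify (id 11, lvl 2), deploy (id 14, lvl 2).
Iteration 3: rows with depends_on in {11,14} -> sign (id 12, lvl 3), release (id 13, lvl 3), upload (id 15, lvl 3).
Iteration 4: no rows with depends_on in {12,13,15}; recursion stops.
Total rows emitted: 8.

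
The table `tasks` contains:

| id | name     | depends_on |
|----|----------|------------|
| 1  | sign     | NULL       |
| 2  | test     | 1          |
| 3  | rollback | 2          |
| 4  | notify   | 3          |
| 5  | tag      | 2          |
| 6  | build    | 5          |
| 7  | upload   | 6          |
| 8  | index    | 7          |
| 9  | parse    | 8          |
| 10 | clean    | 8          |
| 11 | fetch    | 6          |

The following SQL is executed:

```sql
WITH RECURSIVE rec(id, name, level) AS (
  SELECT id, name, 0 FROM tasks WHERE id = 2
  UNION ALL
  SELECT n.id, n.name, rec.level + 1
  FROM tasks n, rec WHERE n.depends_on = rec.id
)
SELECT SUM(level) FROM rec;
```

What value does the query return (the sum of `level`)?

Base: id=2 (test) at level 0.
Iteration 1: rows with depends_on in {2} -> rollback (id 3, level 1), tag (id 5, level 1).
Iteration 2: rows with depends_on in {3,5} -> notify (id 4, level 2), build (id 6, level 2).
Iteration 3: rows with depends_on in {4,6} -> upload (id 7, level 3), fetch (id 11, level 3).
Iteration 4: rows with depends_on in {7,11} -> index (id 8, level 4).
Iteration 5: rows with depends_on in {8} -> parse (id 9, level 5), clean (id 10, level 5).
Iteration 6: no rows with depends_on in {9,10}; recursion stops.
SUM(level) = 0 + 1 + 1 + 2 + 2 + 3 + 3 + 4 + 5 + 5 = 26.

26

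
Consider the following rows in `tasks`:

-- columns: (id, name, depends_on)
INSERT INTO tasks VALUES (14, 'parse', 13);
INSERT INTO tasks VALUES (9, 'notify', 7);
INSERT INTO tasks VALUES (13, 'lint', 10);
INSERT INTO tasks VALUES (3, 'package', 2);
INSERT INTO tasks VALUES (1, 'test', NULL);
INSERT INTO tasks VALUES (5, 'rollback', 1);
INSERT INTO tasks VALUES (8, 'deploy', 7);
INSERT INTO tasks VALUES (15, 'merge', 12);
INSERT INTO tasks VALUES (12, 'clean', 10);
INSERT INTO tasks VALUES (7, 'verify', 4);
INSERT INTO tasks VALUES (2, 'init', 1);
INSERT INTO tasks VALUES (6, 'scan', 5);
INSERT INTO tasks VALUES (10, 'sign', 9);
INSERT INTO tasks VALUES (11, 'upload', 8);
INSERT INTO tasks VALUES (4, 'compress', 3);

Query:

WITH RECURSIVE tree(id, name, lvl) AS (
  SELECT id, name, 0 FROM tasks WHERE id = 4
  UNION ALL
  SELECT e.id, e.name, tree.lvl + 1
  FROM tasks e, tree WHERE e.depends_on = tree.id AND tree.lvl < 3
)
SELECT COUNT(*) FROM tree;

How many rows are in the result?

Base: id=4 (compress) at lvl 0.
Iteration 1: rows with depends_on in {4} -> verify (id 7, lvl 1).
Iteration 2: rows with depends_on in {7} -> deploy (id 8, lvl 2), notify (id 9, lvl 2).
Iteration 3: rows with depends_on in {8,9} -> sign (id 10, lvl 3), upload (id 11, lvl 3).
Iteration 4: lvl < 3 fails for all current rows; recursion stops.
Total rows emitted: 6.

6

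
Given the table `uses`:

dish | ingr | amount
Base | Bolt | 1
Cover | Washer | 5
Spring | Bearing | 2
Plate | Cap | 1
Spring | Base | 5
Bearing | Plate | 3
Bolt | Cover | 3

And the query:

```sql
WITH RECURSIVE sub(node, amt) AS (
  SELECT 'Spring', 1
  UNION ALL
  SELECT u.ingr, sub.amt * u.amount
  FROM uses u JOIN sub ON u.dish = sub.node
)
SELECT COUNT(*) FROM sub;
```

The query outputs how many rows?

8

Base: (Spring, amt=1).
Iteration 1: components of {Spring} -> Base = 1*5 = 5, Bearing = 1*2 = 2.
Iteration 2: components of {Base,Bearing} -> Bolt = 5*1 = 5, Plate = 2*3 = 6.
Iteration 3: components of {Bolt,Plate} -> Cap = 6*1 = 6, Cover = 5*3 = 15.
Iteration 4: components of {Cap,Cover} -> Washer = 15*5 = 75.
Iteration 5: no further components; recursion stops.
Total rows emitted: 8.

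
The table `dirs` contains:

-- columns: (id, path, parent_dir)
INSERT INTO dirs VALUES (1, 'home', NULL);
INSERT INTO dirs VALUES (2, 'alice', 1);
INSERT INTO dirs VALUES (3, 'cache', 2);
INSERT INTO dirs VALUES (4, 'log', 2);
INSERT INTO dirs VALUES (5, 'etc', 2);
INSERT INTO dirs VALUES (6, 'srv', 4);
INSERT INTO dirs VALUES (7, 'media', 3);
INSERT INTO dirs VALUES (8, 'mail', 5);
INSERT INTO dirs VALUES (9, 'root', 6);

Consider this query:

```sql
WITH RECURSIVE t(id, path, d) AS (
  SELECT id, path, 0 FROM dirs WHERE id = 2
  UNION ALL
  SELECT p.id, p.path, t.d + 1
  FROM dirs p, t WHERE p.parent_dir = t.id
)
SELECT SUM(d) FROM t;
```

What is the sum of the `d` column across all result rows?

Base: id=2 (alice) at d 0.
Iteration 1: rows with parent_dir in {2} -> cache (id 3, d 1), log (id 4, d 1), etc (id 5, d 1).
Iteration 2: rows with parent_dir in {3,4,5} -> srv (id 6, d 2), media (id 7, d 2), mail (id 8, d 2).
Iteration 3: rows with parent_dir in {6,7,8} -> root (id 9, d 3).
Iteration 4: no rows with parent_dir in {9}; recursion stops.
SUM(d) = 0 + 1 + 1 + 1 + 2 + 2 + 2 + 3 = 12.

12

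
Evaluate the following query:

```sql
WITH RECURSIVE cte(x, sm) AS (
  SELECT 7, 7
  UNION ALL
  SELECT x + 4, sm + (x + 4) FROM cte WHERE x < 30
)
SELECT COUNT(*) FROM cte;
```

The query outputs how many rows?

Base: x=7, sm=7.
Iteration 1: 7 < 30 holds -> x = 7 + 4 = 11, sm = 7 + 11 = 18.
Iteration 2: 11 < 30 holds -> x = 11 + 4 = 15, sm = 18 + 15 = 33.
Iteration 3: 15 < 30 holds -> x = 15 + 4 = 19, sm = 33 + 19 = 52.
Iteration 4: 19 < 30 holds -> x = 19 + 4 = 23, sm = 52 + 23 = 75.
Iteration 5: 23 < 30 holds -> x = 23 + 4 = 27, sm = 75 + 27 = 102.
Iteration 6: 27 < 30 holds -> x = 27 + 4 = 31, sm = 102 + 31 = 133.
Iteration 7: 31 < 30 fails; recursion stops.
Total rows emitted: 7.

7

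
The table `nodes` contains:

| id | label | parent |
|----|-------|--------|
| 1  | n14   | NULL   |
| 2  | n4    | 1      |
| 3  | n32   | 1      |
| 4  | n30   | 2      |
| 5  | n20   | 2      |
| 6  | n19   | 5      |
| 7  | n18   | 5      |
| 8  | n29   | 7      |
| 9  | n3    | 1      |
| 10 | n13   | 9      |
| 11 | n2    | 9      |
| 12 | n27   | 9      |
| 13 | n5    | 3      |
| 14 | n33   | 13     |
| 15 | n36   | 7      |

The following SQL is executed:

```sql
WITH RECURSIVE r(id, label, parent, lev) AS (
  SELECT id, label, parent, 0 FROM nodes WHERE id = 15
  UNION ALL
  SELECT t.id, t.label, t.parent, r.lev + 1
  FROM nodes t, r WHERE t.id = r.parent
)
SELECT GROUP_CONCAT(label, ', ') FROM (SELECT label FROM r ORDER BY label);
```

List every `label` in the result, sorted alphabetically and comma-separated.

Base: id=15 (n36), parent=7, lev 0.
Iteration 1: join on id=7 -> n18 (id 7, parent=5, lev 1).
Iteration 2: join on id=5 -> n20 (id 5, parent=2, lev 2).
Iteration 3: join on id=2 -> n4 (id 2, parent=1, lev 3).
Iteration 4: join on id=1 -> n14 (id 1, parent=NULL, lev 4).
Iteration 5: parent is NULL; no match; recursion stops.

n14, n18, n20, n36, n4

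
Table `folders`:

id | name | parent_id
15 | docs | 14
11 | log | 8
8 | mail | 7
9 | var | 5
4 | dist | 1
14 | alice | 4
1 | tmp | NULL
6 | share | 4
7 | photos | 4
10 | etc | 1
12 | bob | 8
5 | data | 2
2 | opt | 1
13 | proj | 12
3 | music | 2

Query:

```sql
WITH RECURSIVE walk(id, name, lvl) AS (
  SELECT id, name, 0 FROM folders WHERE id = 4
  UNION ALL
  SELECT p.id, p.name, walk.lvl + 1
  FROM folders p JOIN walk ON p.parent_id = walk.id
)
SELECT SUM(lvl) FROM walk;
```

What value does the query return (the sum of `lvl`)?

Base: id=4 (dist) at lvl 0.
Iteration 1: rows with parent_id in {4} -> share (id 6, lvl 1), photos (id 7, lvl 1), alice (id 14, lvl 1).
Iteration 2: rows with parent_id in {6,7,14} -> mail (id 8, lvl 2), docs (id 15, lvl 2).
Iteration 3: rows with parent_id in {8,15} -> log (id 11, lvl 3), bob (id 12, lvl 3).
Iteration 4: rows with parent_id in {11,12} -> proj (id 13, lvl 4).
Iteration 5: no rows with parent_id in {13}; recursion stops.
SUM(lvl) = 0 + 1 + 1 + 1 + 2 + 2 + 3 + 3 + 4 = 17.

17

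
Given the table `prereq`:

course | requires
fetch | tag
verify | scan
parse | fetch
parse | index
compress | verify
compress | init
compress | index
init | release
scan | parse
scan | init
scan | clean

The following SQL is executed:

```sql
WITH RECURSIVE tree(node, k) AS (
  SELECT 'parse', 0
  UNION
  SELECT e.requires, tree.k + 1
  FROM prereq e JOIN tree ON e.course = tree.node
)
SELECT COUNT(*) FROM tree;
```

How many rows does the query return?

4

Base: (parse, k=0).
Iteration 1: edges from {parse} -> (fetch, k=1), (index, k=1).
Iteration 2: edges from {fetch,index} -> (tag, k=2).
Iteration 3: no outgoing edges from {tag}; recursion stops.
Total rows emitted: 4.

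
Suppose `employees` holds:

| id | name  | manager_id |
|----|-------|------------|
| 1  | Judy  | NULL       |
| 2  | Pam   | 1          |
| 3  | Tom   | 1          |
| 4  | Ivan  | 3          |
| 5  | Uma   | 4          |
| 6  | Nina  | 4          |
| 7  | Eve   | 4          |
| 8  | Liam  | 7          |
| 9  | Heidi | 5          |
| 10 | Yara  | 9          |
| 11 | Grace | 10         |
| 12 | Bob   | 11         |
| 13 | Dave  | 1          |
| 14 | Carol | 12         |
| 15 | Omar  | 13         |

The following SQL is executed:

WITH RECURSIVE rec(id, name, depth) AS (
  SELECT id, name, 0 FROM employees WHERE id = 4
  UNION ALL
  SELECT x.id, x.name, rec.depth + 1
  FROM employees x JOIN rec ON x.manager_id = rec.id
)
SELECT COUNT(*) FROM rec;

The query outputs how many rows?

10

Base: id=4 (Ivan) at depth 0.
Iteration 1: rows with manager_id in {4} -> Uma (id 5, depth 1), Nina (id 6, depth 1), Eve (id 7, depth 1).
Iteration 2: rows with manager_id in {5,6,7} -> Liam (id 8, depth 2), Heidi (id 9, depth 2).
Iteration 3: rows with manager_id in {8,9} -> Yara (id 10, depth 3).
Iteration 4: rows with manager_id in {10} -> Grace (id 11, depth 4).
Iteration 5: rows with manager_id in {11} -> Bob (id 12, depth 5).
Iteration 6: rows with manager_id in {12} -> Carol (id 14, depth 6).
Iteration 7: no rows with manager_id in {14}; recursion stops.
Total rows emitted: 10.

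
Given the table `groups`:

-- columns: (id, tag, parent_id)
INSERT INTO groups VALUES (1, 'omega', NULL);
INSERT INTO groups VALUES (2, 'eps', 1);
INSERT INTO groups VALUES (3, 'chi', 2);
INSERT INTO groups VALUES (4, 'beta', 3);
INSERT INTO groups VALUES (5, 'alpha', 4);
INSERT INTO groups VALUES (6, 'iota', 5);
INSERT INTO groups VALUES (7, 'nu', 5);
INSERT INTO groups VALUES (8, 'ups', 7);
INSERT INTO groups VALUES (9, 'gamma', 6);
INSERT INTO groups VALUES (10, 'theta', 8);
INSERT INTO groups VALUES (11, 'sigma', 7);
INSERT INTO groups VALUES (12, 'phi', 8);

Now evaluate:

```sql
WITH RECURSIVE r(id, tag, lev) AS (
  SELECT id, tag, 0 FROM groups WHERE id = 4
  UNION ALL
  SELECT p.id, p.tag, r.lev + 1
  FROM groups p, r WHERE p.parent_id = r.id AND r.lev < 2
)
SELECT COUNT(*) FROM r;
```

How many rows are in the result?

4

Base: id=4 (beta) at lev 0.
Iteration 1: rows with parent_id in {4} -> alpha (id 5, lev 1).
Iteration 2: rows with parent_id in {5} -> iota (id 6, lev 2), nu (id 7, lev 2).
Iteration 3: lev < 2 fails for all current rows; recursion stops.
Total rows emitted: 4.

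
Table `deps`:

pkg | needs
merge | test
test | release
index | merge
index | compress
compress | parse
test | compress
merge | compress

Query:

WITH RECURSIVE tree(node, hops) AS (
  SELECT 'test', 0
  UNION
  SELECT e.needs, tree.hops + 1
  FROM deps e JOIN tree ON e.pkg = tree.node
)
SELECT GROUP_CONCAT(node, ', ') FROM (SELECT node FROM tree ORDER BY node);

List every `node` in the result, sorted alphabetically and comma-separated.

compress, parse, release, test

Base: (test, hops=0).
Iteration 1: edges from {test} -> (compress, hops=1), (release, hops=1).
Iteration 2: edges from {compress,release} -> (parse, hops=2).
Iteration 3: no outgoing edges from {parse}; recursion stops.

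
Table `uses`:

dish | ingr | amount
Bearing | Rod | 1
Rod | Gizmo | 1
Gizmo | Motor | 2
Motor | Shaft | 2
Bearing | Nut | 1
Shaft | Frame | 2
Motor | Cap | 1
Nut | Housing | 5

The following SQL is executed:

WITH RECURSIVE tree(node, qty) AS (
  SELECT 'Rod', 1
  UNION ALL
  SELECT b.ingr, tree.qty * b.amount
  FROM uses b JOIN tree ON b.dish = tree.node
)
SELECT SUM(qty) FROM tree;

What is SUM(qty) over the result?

18

Base: (Rod, qty=1).
Iteration 1: components of {Rod} -> Gizmo = 1*1 = 1.
Iteration 2: components of {Gizmo} -> Motor = 1*2 = 2.
Iteration 3: components of {Motor} -> Cap = 2*1 = 2, Shaft = 2*2 = 4.
Iteration 4: components of {Cap,Shaft} -> Frame = 4*2 = 8.
Iteration 5: no further components; recursion stops.
SUM(qty) = 1 + 1 + 2 + 4 + 2 + 8 = 18.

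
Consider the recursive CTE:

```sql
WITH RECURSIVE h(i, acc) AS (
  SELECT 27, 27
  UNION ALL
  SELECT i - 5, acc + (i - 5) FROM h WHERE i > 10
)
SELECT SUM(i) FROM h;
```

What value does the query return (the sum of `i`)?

Base: i=27, acc=27.
Iteration 1: 27 > 10 holds -> i = 27 - 5 = 22, acc = 27 + 22 = 49.
Iteration 2: 22 > 10 holds -> i = 22 - 5 = 17, acc = 49 + 17 = 66.
Iteration 3: 17 > 10 holds -> i = 17 - 5 = 12, acc = 66 + 12 = 78.
Iteration 4: 12 > 10 holds -> i = 12 - 5 = 7, acc = 78 + 7 = 85.
Iteration 5: 7 > 10 fails; recursion stops.
SUM(i) = 27 + 22 + 17 + 12 + 7 = 85.

85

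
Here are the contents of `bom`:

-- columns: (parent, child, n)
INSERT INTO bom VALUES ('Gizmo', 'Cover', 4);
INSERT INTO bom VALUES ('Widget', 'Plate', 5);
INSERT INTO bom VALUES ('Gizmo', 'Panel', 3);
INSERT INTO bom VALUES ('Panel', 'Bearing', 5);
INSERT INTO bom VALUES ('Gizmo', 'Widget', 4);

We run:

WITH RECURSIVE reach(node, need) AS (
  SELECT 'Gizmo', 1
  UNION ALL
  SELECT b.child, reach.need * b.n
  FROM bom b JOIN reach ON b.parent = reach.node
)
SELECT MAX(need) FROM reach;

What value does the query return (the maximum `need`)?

20

Base: (Gizmo, need=1).
Iteration 1: components of {Gizmo} -> Cover = 1*4 = 4, Panel = 1*3 = 3, Widget = 1*4 = 4.
Iteration 2: components of {Cover,Panel,Widget} -> Bearing = 3*5 = 15, Plate = 4*5 = 20.
Iteration 3: no further components; recursion stops.
need values: 1, 3, 4, 4, 15, 20; the maximum is 20.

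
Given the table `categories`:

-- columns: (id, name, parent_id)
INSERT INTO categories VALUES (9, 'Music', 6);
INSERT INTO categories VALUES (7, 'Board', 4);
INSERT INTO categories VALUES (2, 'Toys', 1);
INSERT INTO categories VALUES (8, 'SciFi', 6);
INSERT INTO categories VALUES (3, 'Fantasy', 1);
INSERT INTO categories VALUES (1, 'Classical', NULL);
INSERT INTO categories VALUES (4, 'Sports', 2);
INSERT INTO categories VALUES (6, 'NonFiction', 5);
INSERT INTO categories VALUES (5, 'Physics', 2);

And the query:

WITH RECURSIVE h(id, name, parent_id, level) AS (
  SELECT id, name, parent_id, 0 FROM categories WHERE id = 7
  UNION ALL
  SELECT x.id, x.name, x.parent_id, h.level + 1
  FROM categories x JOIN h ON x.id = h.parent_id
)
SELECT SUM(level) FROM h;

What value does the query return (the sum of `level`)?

6

Base: id=7 (Board), parent_id=4, level 0.
Iteration 1: join on id=4 -> Sports (id 4, parent_id=2, level 1).
Iteration 2: join on id=2 -> Toys (id 2, parent_id=1, level 2).
Iteration 3: join on id=1 -> Classical (id 1, parent_id=NULL, level 3).
Iteration 4: parent_id is NULL; no match; recursion stops.
SUM(level) = 0 + 1 + 2 + 3 = 6.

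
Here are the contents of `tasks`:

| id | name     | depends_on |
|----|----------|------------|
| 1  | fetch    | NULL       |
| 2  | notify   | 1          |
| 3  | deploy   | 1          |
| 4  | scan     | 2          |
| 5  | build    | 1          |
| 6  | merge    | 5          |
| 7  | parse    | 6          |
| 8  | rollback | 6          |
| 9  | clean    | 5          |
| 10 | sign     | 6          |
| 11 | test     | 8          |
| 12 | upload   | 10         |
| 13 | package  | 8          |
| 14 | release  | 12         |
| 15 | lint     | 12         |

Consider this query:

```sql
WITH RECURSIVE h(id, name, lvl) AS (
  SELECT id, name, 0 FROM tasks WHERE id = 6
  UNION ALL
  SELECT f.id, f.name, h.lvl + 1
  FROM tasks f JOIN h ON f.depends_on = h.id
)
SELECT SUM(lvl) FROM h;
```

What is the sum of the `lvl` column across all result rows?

Base: id=6 (merge) at lvl 0.
Iteration 1: rows with depends_on in {6} -> parse (id 7, lvl 1), rollback (id 8, lvl 1), sign (id 10, lvl 1).
Iteration 2: rows with depends_on in {7,8,10} -> test (id 11, lvl 2), upload (id 12, lvl 2), package (id 13, lvl 2).
Iteration 3: rows with depends_on in {11,12,13} -> release (id 14, lvl 3), lint (id 15, lvl 3).
Iteration 4: no rows with depends_on in {14,15}; recursion stops.
SUM(lvl) = 0 + 1 + 1 + 1 + 2 + 2 + 2 + 3 + 3 = 15.

15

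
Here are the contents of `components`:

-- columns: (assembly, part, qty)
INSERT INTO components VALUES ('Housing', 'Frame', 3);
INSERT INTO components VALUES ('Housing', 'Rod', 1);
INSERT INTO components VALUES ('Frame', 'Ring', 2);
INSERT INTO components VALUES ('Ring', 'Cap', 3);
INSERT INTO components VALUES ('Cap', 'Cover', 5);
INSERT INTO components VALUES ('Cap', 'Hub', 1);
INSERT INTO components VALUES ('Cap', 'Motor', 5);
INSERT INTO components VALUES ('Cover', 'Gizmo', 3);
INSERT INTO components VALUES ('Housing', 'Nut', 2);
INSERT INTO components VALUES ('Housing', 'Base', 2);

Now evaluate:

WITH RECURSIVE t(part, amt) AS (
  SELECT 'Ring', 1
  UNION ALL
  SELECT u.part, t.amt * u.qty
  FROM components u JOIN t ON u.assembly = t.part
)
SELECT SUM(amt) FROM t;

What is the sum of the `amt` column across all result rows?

82

Base: (Ring, amt=1).
Iteration 1: components of {Ring} -> Cap = 1*3 = 3.
Iteration 2: components of {Cap} -> Cover = 3*5 = 15, Hub = 3*1 = 3, Motor = 3*5 = 15.
Iteration 3: components of {Cover,Hub,Motor} -> Gizmo = 15*3 = 45.
Iteration 4: no further components; recursion stops.
SUM(amt) = 1 + 3 + 15 + 3 + 15 + 45 = 82.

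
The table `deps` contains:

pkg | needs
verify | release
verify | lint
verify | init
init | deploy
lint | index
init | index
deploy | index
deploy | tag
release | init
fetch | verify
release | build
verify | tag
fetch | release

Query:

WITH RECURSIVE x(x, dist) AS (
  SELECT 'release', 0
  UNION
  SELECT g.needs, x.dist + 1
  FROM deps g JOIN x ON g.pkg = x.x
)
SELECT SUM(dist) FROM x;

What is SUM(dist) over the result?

12

Base: (release, dist=0).
Iteration 1: edges from {release} -> (build, dist=1), (init, dist=1).
Iteration 2: edges from {build,init} -> (deploy, dist=2), (index, dist=2).
Iteration 3: edges from {deploy,index} -> (index, dist=3), (tag, dist=3).
Iteration 4: no outgoing edges from {index,tag}; recursion stops.
SUM(dist) = 0 + 1 + 1 + 2 + 2 + 3 + 3 = 12.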